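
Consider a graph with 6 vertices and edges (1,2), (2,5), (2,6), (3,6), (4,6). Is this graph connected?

Step 1: Build adjacency list from edges:
  1: 2
  2: 1, 5, 6
  3: 6
  4: 6
  5: 2
  6: 2, 3, 4

Step 2: Run BFS/DFS from vertex 1:
  Visited: {1, 2, 5, 6, 3, 4}
  Reached 6 of 6 vertices

Step 3: All 6 vertices reached from vertex 1, so the graph is connected.
Answer: Yes, the graph is connected.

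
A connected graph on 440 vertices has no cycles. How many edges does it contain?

A tree on n vertices always has exactly n - 1 edges.
For n = 440: edges = 440 - 1 = 439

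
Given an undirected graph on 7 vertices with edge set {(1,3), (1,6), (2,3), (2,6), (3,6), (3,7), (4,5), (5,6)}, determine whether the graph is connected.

Step 1: Build adjacency list from edges:
  1: 3, 6
  2: 3, 6
  3: 1, 2, 6, 7
  4: 5
  5: 4, 6
  6: 1, 2, 3, 5
  7: 3

Step 2: Run BFS/DFS from vertex 1:
  Visited: {1, 3, 6, 2, 7, 5, 4}
  Reached 7 of 7 vertices

Step 3: All 7 vertices reached from vertex 1, so the graph is connected.
Answer: Yes, the graph is connected.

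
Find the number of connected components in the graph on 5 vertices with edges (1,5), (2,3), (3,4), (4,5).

Step 1: Build adjacency list from edges:
  1: 5
  2: 3
  3: 2, 4
  4: 3, 5
  5: 1, 4

Step 2: Run BFS/DFS from vertex 1:
  Visited: {1, 5, 4, 3, 2}
  Reached 5 of 5 vertices

Step 3: All 5 vertices reached from vertex 1, so the graph is connected.
Number of connected components: 1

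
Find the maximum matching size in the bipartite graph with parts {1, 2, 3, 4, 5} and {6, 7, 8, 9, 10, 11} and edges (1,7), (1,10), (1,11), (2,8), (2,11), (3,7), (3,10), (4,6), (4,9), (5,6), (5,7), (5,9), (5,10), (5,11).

Step 1: List the neighbors of each left vertex:
  1: 7, 10, 11
  2: 8, 11
  3: 7, 10
  4: 6, 9
  5: 6, 7, 9, 10, 11

Step 2: Greedily match left vertices, then look for augmenting paths:
  Match 1 -- 7
  Match 2 -- 8
  Match 3 -- 10
  Match 4 -- 6
  Match 5 -- 9
  No augmenting path remains.

Step 3: Verify this is maximum:
  Matching size 5 = min(|L|, |R|) = min(5, 6), which is an upper bound, so this matching is maximum.

Maximum matching: {(1,7), (2,8), (3,10), (4,6), (5,9)}
Size: 5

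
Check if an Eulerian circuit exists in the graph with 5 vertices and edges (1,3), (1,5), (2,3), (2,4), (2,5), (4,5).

Step 1: Find the degree of each vertex:
  deg(1) = 2
  deg(2) = 3
  deg(3) = 2
  deg(4) = 2
  deg(5) = 3

Step 2: Count vertices with odd degree:
  Odd-degree vertices: 2, 5 (2 total)

Step 3: Apply Euler's theorem:
  - Eulerian circuit exists iff graph is connected and all vertices have even degree
  - Eulerian path exists iff graph is connected and has 0 or 2 odd-degree vertices

Graph is connected with exactly 2 odd-degree vertices (2, 5).
Eulerian path exists (starting and ending at the odd-degree vertices), but no Eulerian circuit.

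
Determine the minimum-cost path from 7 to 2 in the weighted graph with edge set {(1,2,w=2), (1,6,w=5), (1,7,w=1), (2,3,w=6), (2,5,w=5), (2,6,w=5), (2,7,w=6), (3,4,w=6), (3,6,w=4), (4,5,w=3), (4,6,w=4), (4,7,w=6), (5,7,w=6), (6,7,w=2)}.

Step 1: Build adjacency list with weights:
  1: 2(w=2), 6(w=5), 7(w=1)
  2: 1(w=2), 3(w=6), 5(w=5), 6(w=5), 7(w=6)
  3: 2(w=6), 4(w=6), 6(w=4)
  4: 3(w=6), 5(w=3), 6(w=4), 7(w=6)
  5: 2(w=5), 4(w=3), 7(w=6)
  6: 1(w=5), 2(w=5), 3(w=4), 4(w=4), 7(w=2)
  7: 1(w=1), 2(w=6), 4(w=6), 5(w=6), 6(w=2)

Step 2: Apply Dijkstra's algorithm from vertex 7:
  Visit vertex 7 (distance=0)
    Update dist[1] = 1
    Update dist[2] = 6
    Update dist[4] = 6
    Update dist[5] = 6
    Update dist[6] = 2
  Visit vertex 1 (distance=1)
    Update dist[2] = 3
  Visit vertex 6 (distance=2)
    Update dist[3] = 6
  Visit vertex 2 (distance=3)

Step 3: Shortest path: 7 -> 1 -> 2
Total weight: 1 + 2 = 3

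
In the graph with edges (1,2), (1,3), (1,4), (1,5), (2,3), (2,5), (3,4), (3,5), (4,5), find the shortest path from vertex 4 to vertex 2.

Step 1: Build adjacency list:
  1: 2, 3, 4, 5
  2: 1, 3, 5
  3: 1, 2, 4, 5
  4: 1, 3, 5
  5: 1, 2, 3, 4

Step 2: BFS from vertex 4 to find shortest path to 2:
  vertex 1 reached at distance 1
  vertex 3 reached at distance 1
  vertex 5 reached at distance 1
  vertex 2 reached at distance 2

Step 3: Shortest path: 4 -> 3 -> 2
Path length: 2 edges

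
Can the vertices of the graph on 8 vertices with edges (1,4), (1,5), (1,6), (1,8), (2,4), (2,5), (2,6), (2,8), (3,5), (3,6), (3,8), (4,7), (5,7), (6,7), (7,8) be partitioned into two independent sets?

Step 1: Attempt 2-coloring using BFS:
  Start at vertex 1, assign color 0
  Color vertex 4 with color 1 (neighbor of 1)
  Color vertex 5 with color 1 (neighbor of 1)
  Color vertex 6 with color 1 (neighbor of 1)
  Color vertex 8 with color 1 (neighbor of 1)
  Color vertex 2 with color 0 (neighbor of 4)
  Color vertex 7 with color 0 (neighbor of 4)
  Color vertex 3 with color 0 (neighbor of 5)

Step 2: 2-coloring succeeded. No conflicts found.
  Set A (color 0): {1, 2, 3, 7}
  Set B (color 1): {4, 5, 6, 8}

The graph is bipartite with partition {1, 2, 3, 7}, {4, 5, 6, 8}.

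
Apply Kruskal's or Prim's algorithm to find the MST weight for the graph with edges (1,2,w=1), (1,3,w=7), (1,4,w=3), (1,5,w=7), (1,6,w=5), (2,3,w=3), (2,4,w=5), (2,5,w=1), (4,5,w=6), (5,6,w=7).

Apply Kruskal's algorithm (sort edges by weight, add if no cycle):

Sorted edges by weight:
  (1,2) w=1
  (2,5) w=1
  (1,4) w=3
  (2,3) w=3
  (1,6) w=5
  (2,4) w=5
  (4,5) w=6
  (1,3) w=7
  (1,5) w=7
  (5,6) w=7

Add edge (1,2) w=1 -- no cycle. Running total: 1
Add edge (2,5) w=1 -- no cycle. Running total: 2
Add edge (1,4) w=3 -- no cycle. Running total: 5
Add edge (2,3) w=3 -- no cycle. Running total: 8
Add edge (1,6) w=5 -- no cycle. Running total: 13

MST edges: (1,2,w=1), (2,5,w=1), (1,4,w=3), (2,3,w=3), (1,6,w=5)
Total MST weight: 1 + 1 + 3 + 3 + 5 = 13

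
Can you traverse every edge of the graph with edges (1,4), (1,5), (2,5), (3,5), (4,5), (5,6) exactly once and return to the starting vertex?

Step 1: Find the degree of each vertex:
  deg(1) = 2
  deg(2) = 1
  deg(3) = 1
  deg(4) = 2
  deg(5) = 5
  deg(6) = 1

Step 2: Count vertices with odd degree:
  Odd-degree vertices: 2, 3, 5, 6 (4 total)

Step 3: Apply Euler's theorem:
  - Eulerian circuit exists iff graph is connected and all vertices have even degree
  - Eulerian path exists iff graph is connected and has 0 or 2 odd-degree vertices

Graph has 4 odd-degree vertices (need 0 or 2).
Neither Eulerian path nor Eulerian circuit exists.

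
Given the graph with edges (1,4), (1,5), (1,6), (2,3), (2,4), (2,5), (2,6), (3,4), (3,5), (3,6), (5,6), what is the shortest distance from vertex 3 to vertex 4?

Step 1: Build adjacency list:
  1: 4, 5, 6
  2: 3, 4, 5, 6
  3: 2, 4, 5, 6
  4: 1, 2, 3
  5: 1, 2, 3, 6
  6: 1, 2, 3, 5

Step 2: BFS from vertex 3 to find shortest path to 4:
  vertex 2 reached at distance 1
  vertex 4 reached at distance 1

Step 3: Shortest path: 3 -> 4
Path length: 1 edge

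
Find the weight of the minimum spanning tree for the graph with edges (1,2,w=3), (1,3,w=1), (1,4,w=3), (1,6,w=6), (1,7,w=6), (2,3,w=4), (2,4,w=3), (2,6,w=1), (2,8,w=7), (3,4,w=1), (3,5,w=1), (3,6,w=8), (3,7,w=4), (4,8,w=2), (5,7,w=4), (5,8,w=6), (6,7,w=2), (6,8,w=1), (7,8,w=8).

Apply Kruskal's algorithm (sort edges by weight, add if no cycle):

Sorted edges by weight:
  (1,3) w=1
  (2,6) w=1
  (3,4) w=1
  (3,5) w=1
  (6,8) w=1
  (4,8) w=2
  (6,7) w=2
  (1,4) w=3
  (1,2) w=3
  (2,4) w=3
  (2,3) w=4
  (3,7) w=4
  (5,7) w=4
  (1,7) w=6
  (1,6) w=6
  (5,8) w=6
  (2,8) w=7
  (3,6) w=8
  (7,8) w=8

Add edge (1,3) w=1 -- no cycle. Running total: 1
Add edge (2,6) w=1 -- no cycle. Running total: 2
Add edge (3,4) w=1 -- no cycle. Running total: 3
Add edge (3,5) w=1 -- no cycle. Running total: 4
Add edge (6,8) w=1 -- no cycle. Running total: 5
Add edge (4,8) w=2 -- no cycle. Running total: 7
Add edge (6,7) w=2 -- no cycle. Running total: 9

MST edges: (1,3,w=1), (2,6,w=1), (3,4,w=1), (3,5,w=1), (6,8,w=1), (4,8,w=2), (6,7,w=2)
Total MST weight: 1 + 1 + 1 + 1 + 1 + 2 + 2 = 9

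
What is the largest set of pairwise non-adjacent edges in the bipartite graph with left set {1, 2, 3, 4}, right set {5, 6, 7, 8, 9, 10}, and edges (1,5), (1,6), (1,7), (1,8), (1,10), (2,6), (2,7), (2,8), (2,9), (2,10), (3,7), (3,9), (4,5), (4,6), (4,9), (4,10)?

Step 1: List the neighbors of each left vertex:
  1: 5, 6, 7, 8, 10
  2: 6, 7, 8, 9, 10
  3: 7, 9
  4: 5, 6, 9, 10

Step 2: Greedily match left vertices, then look for augmenting paths:
  Match 1 -- 5
  Match 2 -- 6
  Match 3 -- 7
  Match 4 -- 9
  No augmenting path remains.

Step 3: Verify this is maximum:
  Matching size 4 = min(|L|, |R|) = min(4, 6), which is an upper bound, so this matching is maximum.

Maximum matching: {(1,5), (2,6), (3,7), (4,9)}
Size: 4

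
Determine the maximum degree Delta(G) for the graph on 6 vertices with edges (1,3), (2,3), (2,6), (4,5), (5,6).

Step 1: Count edges incident to each vertex:
  deg(1) = 1 (neighbors: 3)
  deg(2) = 2 (neighbors: 3, 6)
  deg(3) = 2 (neighbors: 1, 2)
  deg(4) = 1 (neighbors: 5)
  deg(5) = 2 (neighbors: 4, 6)
  deg(6) = 2 (neighbors: 2, 5)

Step 2: Find maximum:
  max(1, 2, 2, 1, 2, 2) = 2 (vertex 2)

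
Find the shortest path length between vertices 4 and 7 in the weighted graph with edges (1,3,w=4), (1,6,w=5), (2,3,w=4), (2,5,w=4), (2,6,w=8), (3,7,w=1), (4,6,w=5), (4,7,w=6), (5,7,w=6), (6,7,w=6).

Step 1: Build adjacency list with weights:
  1: 3(w=4), 6(w=5)
  2: 3(w=4), 5(w=4), 6(w=8)
  3: 1(w=4), 2(w=4), 7(w=1)
  4: 6(w=5), 7(w=6)
  5: 2(w=4), 7(w=6)
  6: 1(w=5), 2(w=8), 4(w=5), 7(w=6)
  7: 3(w=1), 4(w=6), 5(w=6), 6(w=6)

Step 2: Apply Dijkstra's algorithm from vertex 4:
  Visit vertex 4 (distance=0)
    Update dist[6] = 5
    Update dist[7] = 6
  Visit vertex 6 (distance=5)
    Update dist[1] = 10
    Update dist[2] = 13
  Visit vertex 7 (distance=6)
    Update dist[3] = 7
    Update dist[5] = 12

Step 3: Shortest path: 4 -> 7
Total weight: 6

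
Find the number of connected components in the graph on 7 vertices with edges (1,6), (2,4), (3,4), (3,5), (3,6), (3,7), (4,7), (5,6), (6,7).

Step 1: Build adjacency list from edges:
  1: 6
  2: 4
  3: 4, 5, 6, 7
  4: 2, 3, 7
  5: 3, 6
  6: 1, 3, 5, 7
  7: 3, 4, 6

Step 2: Run BFS/DFS from vertex 1:
  Visited: {1, 6, 3, 5, 7, 4, 2}
  Reached 7 of 7 vertices

Step 3: All 7 vertices reached from vertex 1, so the graph is connected.
Number of connected components: 1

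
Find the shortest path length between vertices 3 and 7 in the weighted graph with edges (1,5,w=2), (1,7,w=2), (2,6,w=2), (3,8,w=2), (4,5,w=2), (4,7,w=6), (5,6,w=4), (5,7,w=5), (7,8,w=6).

Step 1: Build adjacency list with weights:
  1: 5(w=2), 7(w=2)
  2: 6(w=2)
  3: 8(w=2)
  4: 5(w=2), 7(w=6)
  5: 1(w=2), 4(w=2), 6(w=4), 7(w=5)
  6: 2(w=2), 5(w=4)
  7: 1(w=2), 4(w=6), 5(w=5), 8(w=6)
  8: 3(w=2), 7(w=6)

Step 2: Apply Dijkstra's algorithm from vertex 3:
  Visit vertex 3 (distance=0)
    Update dist[8] = 2
  Visit vertex 8 (distance=2)
    Update dist[7] = 8
  Visit vertex 7 (distance=8)
    Update dist[1] = 10
    Update dist[4] = 14
    Update dist[5] = 13

Step 3: Shortest path: 3 -> 8 -> 7
Total weight: 2 + 6 = 8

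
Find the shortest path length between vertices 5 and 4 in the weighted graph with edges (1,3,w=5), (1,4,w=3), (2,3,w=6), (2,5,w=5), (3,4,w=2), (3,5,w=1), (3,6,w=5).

Step 1: Build adjacency list with weights:
  1: 3(w=5), 4(w=3)
  2: 3(w=6), 5(w=5)
  3: 1(w=5), 2(w=6), 4(w=2), 5(w=1), 6(w=5)
  4: 1(w=3), 3(w=2)
  5: 2(w=5), 3(w=1)
  6: 3(w=5)

Step 2: Apply Dijkstra's algorithm from vertex 5:
  Visit vertex 5 (distance=0)
    Update dist[2] = 5
    Update dist[3] = 1
  Visit vertex 3 (distance=1)
    Update dist[1] = 6
    Update dist[4] = 3
    Update dist[6] = 6
  Visit vertex 4 (distance=3)

Step 3: Shortest path: 5 -> 3 -> 4
Total weight: 1 + 2 = 3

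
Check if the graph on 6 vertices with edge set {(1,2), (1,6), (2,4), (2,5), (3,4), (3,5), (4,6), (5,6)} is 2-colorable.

Step 1: Attempt 2-coloring using BFS:
  Start at vertex 1, assign color 0
  Color vertex 2 with color 1 (neighbor of 1)
  Color vertex 6 with color 1 (neighbor of 1)
  Color vertex 4 with color 0 (neighbor of 2)
  Color vertex 5 with color 0 (neighbor of 2)
  Color vertex 3 with color 1 (neighbor of 4)

Step 2: 2-coloring succeeded. No conflicts found.
  Set A (color 0): {1, 4, 5}
  Set B (color 1): {2, 3, 6}

The graph is bipartite with partition {1, 4, 5}, {2, 3, 6}.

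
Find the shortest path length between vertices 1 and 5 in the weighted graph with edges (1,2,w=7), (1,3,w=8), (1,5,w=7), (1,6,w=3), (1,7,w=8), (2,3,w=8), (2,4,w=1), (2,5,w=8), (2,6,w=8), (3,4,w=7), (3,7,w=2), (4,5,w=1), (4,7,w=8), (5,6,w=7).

Step 1: Build adjacency list with weights:
  1: 2(w=7), 3(w=8), 5(w=7), 6(w=3), 7(w=8)
  2: 1(w=7), 3(w=8), 4(w=1), 5(w=8), 6(w=8)
  3: 1(w=8), 2(w=8), 4(w=7), 7(w=2)
  4: 2(w=1), 3(w=7), 5(w=1), 7(w=8)
  5: 1(w=7), 2(w=8), 4(w=1), 6(w=7)
  6: 1(w=3), 2(w=8), 5(w=7)
  7: 1(w=8), 3(w=2), 4(w=8)

Step 2: Apply Dijkstra's algorithm from vertex 1:
  Visit vertex 1 (distance=0)
    Update dist[2] = 7
    Update dist[3] = 8
    Update dist[5] = 7
    Update dist[6] = 3
    Update dist[7] = 8
  Visit vertex 6 (distance=3)
  Visit vertex 2 (distance=7)
    Update dist[4] = 8
  Visit vertex 5 (distance=7)

Step 3: Shortest path: 1 -> 5
Total weight: 7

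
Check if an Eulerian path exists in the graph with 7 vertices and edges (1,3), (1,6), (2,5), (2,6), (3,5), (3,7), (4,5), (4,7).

Step 1: Find the degree of each vertex:
  deg(1) = 2
  deg(2) = 2
  deg(3) = 3
  deg(4) = 2
  deg(5) = 3
  deg(6) = 2
  deg(7) = 2

Step 2: Count vertices with odd degree:
  Odd-degree vertices: 3, 5 (2 total)

Step 3: Apply Euler's theorem:
  - Eulerian circuit exists iff graph is connected and all vertices have even degree
  - Eulerian path exists iff graph is connected and has 0 or 2 odd-degree vertices

Graph is connected with exactly 2 odd-degree vertices (3, 5).
Eulerian path exists (starting and ending at the odd-degree vertices), but no Eulerian circuit.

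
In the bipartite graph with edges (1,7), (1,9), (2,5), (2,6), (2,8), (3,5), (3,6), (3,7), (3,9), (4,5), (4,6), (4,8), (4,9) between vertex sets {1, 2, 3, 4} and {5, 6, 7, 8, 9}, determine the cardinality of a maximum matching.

Step 1: List the neighbors of each left vertex:
  1: 7, 9
  2: 5, 6, 8
  3: 5, 6, 7, 9
  4: 5, 6, 8, 9

Step 2: Greedily match left vertices, then look for augmenting paths:
  Match 1 -- 7
  Match 2 -- 5
  Match 3 -- 6
  Match 4 -- 8
  No augmenting path remains.

Step 3: Verify this is maximum:
  Matching size 4 = min(|L|, |R|) = min(4, 5), which is an upper bound, so this matching is maximum.

Maximum matching: {(1,7), (2,5), (3,6), (4,8)}
Size: 4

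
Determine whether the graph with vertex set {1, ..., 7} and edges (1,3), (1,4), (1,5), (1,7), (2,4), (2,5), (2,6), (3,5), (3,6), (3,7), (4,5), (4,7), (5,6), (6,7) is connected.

Step 1: Build adjacency list from edges:
  1: 3, 4, 5, 7
  2: 4, 5, 6
  3: 1, 5, 6, 7
  4: 1, 2, 5, 7
  5: 1, 2, 3, 4, 6
  6: 2, 3, 5, 7
  7: 1, 3, 4, 6

Step 2: Run BFS/DFS from vertex 1:
  Visited: {1, 3, 4, 5, 7, 6, 2}
  Reached 7 of 7 vertices

Step 3: All 7 vertices reached from vertex 1, so the graph is connected.
Answer: Yes, the graph is connected.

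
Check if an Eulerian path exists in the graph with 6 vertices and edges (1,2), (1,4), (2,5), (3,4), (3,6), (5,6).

Step 1: Find the degree of each vertex:
  deg(1) = 2
  deg(2) = 2
  deg(3) = 2
  deg(4) = 2
  deg(5) = 2
  deg(6) = 2

Step 2: Count vertices with odd degree:
  All vertices have even degree (0 odd-degree vertices)

Step 3: Apply Euler's theorem:
  - Eulerian circuit exists iff graph is connected and all vertices have even degree
  - Eulerian path exists iff graph is connected and has 0 or 2 odd-degree vertices

Graph is connected with 0 odd-degree vertices.
Both Eulerian circuit and Eulerian path exist.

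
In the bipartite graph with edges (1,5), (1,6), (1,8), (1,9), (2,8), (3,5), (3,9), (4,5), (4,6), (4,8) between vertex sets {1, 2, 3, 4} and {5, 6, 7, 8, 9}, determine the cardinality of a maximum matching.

Step 1: List the neighbors of each left vertex:
  1: 5, 6, 8, 9
  2: 8
  3: 5, 9
  4: 5, 6, 8

Step 2: Greedily match left vertices, then look for augmenting paths:
  Match 1 -- 5
  Match 2 -- 8
  Match 3 -- 9
  Match 4 -- 6
  No augmenting path remains.

Step 3: Verify this is maximum:
  Matching size 4 = min(|L|, |R|) = min(4, 5), which is an upper bound, so this matching is maximum.

Maximum matching: {(1,5), (2,8), (3,9), (4,6)}
Size: 4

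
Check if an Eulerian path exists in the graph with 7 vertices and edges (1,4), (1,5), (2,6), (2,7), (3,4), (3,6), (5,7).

Step 1: Find the degree of each vertex:
  deg(1) = 2
  deg(2) = 2
  deg(3) = 2
  deg(4) = 2
  deg(5) = 2
  deg(6) = 2
  deg(7) = 2

Step 2: Count vertices with odd degree:
  All vertices have even degree (0 odd-degree vertices)

Step 3: Apply Euler's theorem:
  - Eulerian circuit exists iff graph is connected and all vertices have even degree
  - Eulerian path exists iff graph is connected and has 0 or 2 odd-degree vertices

Graph is connected with 0 odd-degree vertices.
Both Eulerian circuit and Eulerian path exist.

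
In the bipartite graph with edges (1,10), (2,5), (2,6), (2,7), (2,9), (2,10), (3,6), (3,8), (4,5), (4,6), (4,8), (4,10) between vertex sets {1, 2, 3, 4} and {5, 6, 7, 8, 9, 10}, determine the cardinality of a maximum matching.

Step 1: List the neighbors of each left vertex:
  1: 10
  2: 5, 6, 7, 9, 10
  3: 6, 8
  4: 5, 6, 8, 10

Step 2: Greedily match left vertices, then look for augmenting paths:
  Match 1 -- 10
  Match 2 -- 5
  Match 3 -- 6
  Match 4 -- 8
  No augmenting path remains.

Step 3: Verify this is maximum:
  Matching size 4 = min(|L|, |R|) = min(4, 6), which is an upper bound, so this matching is maximum.

Maximum matching: {(1,10), (2,5), (3,6), (4,8)}
Size: 4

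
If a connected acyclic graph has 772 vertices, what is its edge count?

A tree on n vertices always has exactly n - 1 edges.
For n = 772: edges = 772 - 1 = 771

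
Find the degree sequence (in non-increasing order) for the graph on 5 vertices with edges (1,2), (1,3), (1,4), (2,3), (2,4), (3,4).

Step 1: Count edges incident to each vertex:
  deg(1) = 3 (neighbors: 2, 3, 4)
  deg(2) = 3 (neighbors: 1, 3, 4)
  deg(3) = 3 (neighbors: 1, 2, 4)
  deg(4) = 3 (neighbors: 1, 2, 3)
  deg(5) = 0 (neighbors: none)

Step 2: Sort degrees in non-increasing order:
  Degrees: [3, 3, 3, 3, 0] -> sorted: [3, 3, 3, 3, 0]

Degree sequence: [3, 3, 3, 3, 0]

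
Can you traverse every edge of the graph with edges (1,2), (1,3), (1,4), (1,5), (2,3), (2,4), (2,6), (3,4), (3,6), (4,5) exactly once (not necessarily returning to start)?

Step 1: Find the degree of each vertex:
  deg(1) = 4
  deg(2) = 4
  deg(3) = 4
  deg(4) = 4
  deg(5) = 2
  deg(6) = 2

Step 2: Count vertices with odd degree:
  All vertices have even degree (0 odd-degree vertices)

Step 3: Apply Euler's theorem:
  - Eulerian circuit exists iff graph is connected and all vertices have even degree
  - Eulerian path exists iff graph is connected and has 0 or 2 odd-degree vertices

Graph is connected with 0 odd-degree vertices.
Both Eulerian circuit and Eulerian path exist.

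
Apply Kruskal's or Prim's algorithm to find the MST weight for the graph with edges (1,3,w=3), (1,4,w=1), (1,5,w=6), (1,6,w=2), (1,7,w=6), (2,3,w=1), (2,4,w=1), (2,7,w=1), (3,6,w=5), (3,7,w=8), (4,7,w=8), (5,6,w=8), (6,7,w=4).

Apply Kruskal's algorithm (sort edges by weight, add if no cycle):

Sorted edges by weight:
  (1,4) w=1
  (2,3) w=1
  (2,4) w=1
  (2,7) w=1
  (1,6) w=2
  (1,3) w=3
  (6,7) w=4
  (3,6) w=5
  (1,5) w=6
  (1,7) w=6
  (3,7) w=8
  (4,7) w=8
  (5,6) w=8

Add edge (1,4) w=1 -- no cycle. Running total: 1
Add edge (2,3) w=1 -- no cycle. Running total: 2
Add edge (2,4) w=1 -- no cycle. Running total: 3
Add edge (2,7) w=1 -- no cycle. Running total: 4
Add edge (1,6) w=2 -- no cycle. Running total: 6
Skip edge (1,3) w=3 -- would create cycle
Skip edge (6,7) w=4 -- would create cycle
Skip edge (3,6) w=5 -- would create cycle
Add edge (1,5) w=6 -- no cycle. Running total: 12

MST edges: (1,4,w=1), (2,3,w=1), (2,4,w=1), (2,7,w=1), (1,6,w=2), (1,5,w=6)
Total MST weight: 1 + 1 + 1 + 1 + 2 + 6 = 12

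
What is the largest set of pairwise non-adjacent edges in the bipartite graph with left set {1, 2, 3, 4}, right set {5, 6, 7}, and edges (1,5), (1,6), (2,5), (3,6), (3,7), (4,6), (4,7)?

Step 1: List the neighbors of each left vertex:
  1: 5, 6
  2: 5
  3: 6, 7
  4: 6, 7

Step 2: Greedily match left vertices, then look for augmenting paths:
  Match 1 -- 5
  Match 3 -- 6
  Match 4 -- 7
  No augmenting path remains.

Step 3: Verify this is maximum:
  Matching size 3 = min(|L|, |R|) = min(4, 3), which is an upper bound, so this matching is maximum.

Maximum matching: {(1,5), (3,6), (4,7)}
Size: 3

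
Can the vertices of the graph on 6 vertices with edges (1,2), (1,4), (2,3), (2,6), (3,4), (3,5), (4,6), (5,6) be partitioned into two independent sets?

Step 1: Attempt 2-coloring using BFS:
  Start at vertex 1, assign color 0
  Color vertex 2 with color 1 (neighbor of 1)
  Color vertex 4 with color 1 (neighbor of 1)
  Color vertex 3 with color 0 (neighbor of 2)
  Color vertex 6 with color 0 (neighbor of 2)
  Color vertex 5 with color 1 (neighbor of 3)

Step 2: 2-coloring succeeded. No conflicts found.
  Set A (color 0): {1, 3, 6}
  Set B (color 1): {2, 4, 5}

The graph is bipartite with partition {1, 3, 6}, {2, 4, 5}.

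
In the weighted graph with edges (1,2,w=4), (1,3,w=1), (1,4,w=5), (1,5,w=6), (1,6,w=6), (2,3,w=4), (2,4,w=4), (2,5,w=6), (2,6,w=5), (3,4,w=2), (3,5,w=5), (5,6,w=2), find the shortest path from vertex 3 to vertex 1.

Step 1: Build adjacency list with weights:
  1: 2(w=4), 3(w=1), 4(w=5), 5(w=6), 6(w=6)
  2: 1(w=4), 3(w=4), 4(w=4), 5(w=6), 6(w=5)
  3: 1(w=1), 2(w=4), 4(w=2), 5(w=5)
  4: 1(w=5), 2(w=4), 3(w=2)
  5: 1(w=6), 2(w=6), 3(w=5), 6(w=2)
  6: 1(w=6), 2(w=5), 5(w=2)

Step 2: Apply Dijkstra's algorithm from vertex 3:
  Visit vertex 3 (distance=0)
    Update dist[1] = 1
    Update dist[2] = 4
    Update dist[4] = 2
    Update dist[5] = 5
  Visit vertex 1 (distance=1)
    Update dist[6] = 7

Step 3: Shortest path: 3 -> 1
Total weight: 1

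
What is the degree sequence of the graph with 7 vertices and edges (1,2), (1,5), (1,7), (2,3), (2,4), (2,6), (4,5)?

Step 1: Count edges incident to each vertex:
  deg(1) = 3 (neighbors: 2, 5, 7)
  deg(2) = 4 (neighbors: 1, 3, 4, 6)
  deg(3) = 1 (neighbors: 2)
  deg(4) = 2 (neighbors: 2, 5)
  deg(5) = 2 (neighbors: 1, 4)
  deg(6) = 1 (neighbors: 2)
  deg(7) = 1 (neighbors: 1)

Step 2: Sort degrees in non-increasing order:
  Degrees: [3, 4, 1, 2, 2, 1, 1] -> sorted: [4, 3, 2, 2, 1, 1, 1]

Degree sequence: [4, 3, 2, 2, 1, 1, 1]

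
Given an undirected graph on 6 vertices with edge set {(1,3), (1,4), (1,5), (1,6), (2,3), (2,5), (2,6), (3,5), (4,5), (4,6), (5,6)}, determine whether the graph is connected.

Step 1: Build adjacency list from edges:
  1: 3, 4, 5, 6
  2: 3, 5, 6
  3: 1, 2, 5
  4: 1, 5, 6
  5: 1, 2, 3, 4, 6
  6: 1, 2, 4, 5

Step 2: Run BFS/DFS from vertex 1:
  Visited: {1, 3, 4, 5, 6, 2}
  Reached 6 of 6 vertices

Step 3: All 6 vertices reached from vertex 1, so the graph is connected.
Answer: Yes, the graph is connected.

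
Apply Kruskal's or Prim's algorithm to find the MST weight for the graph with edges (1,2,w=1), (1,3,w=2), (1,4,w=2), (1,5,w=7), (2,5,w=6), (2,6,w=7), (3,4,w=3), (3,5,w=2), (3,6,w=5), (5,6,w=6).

Apply Kruskal's algorithm (sort edges by weight, add if no cycle):

Sorted edges by weight:
  (1,2) w=1
  (1,4) w=2
  (1,3) w=2
  (3,5) w=2
  (3,4) w=3
  (3,6) w=5
  (2,5) w=6
  (5,6) w=6
  (1,5) w=7
  (2,6) w=7

Add edge (1,2) w=1 -- no cycle. Running total: 1
Add edge (1,4) w=2 -- no cycle. Running total: 3
Add edge (1,3) w=2 -- no cycle. Running total: 5
Add edge (3,5) w=2 -- no cycle. Running total: 7
Skip edge (3,4) w=3 -- would create cycle
Add edge (3,6) w=5 -- no cycle. Running total: 12

MST edges: (1,2,w=1), (1,4,w=2), (1,3,w=2), (3,5,w=2), (3,6,w=5)
Total MST weight: 1 + 2 + 2 + 2 + 5 = 12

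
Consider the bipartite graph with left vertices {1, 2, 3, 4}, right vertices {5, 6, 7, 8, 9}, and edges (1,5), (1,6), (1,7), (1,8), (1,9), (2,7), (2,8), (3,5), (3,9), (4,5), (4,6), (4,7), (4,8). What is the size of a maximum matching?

Step 1: List the neighbors of each left vertex:
  1: 5, 6, 7, 8, 9
  2: 7, 8
  3: 5, 9
  4: 5, 6, 7, 8

Step 2: Greedily match left vertices, then look for augmenting paths:
  Match 1 -- 5
  Match 2 -- 7
  Match 3 -- 9
  Match 4 -- 6
  No augmenting path remains.

Step 3: Verify this is maximum:
  Matching size 4 = min(|L|, |R|) = min(4, 5), which is an upper bound, so this matching is maximum.

Maximum matching: {(1,5), (2,7), (3,9), (4,6)}
Size: 4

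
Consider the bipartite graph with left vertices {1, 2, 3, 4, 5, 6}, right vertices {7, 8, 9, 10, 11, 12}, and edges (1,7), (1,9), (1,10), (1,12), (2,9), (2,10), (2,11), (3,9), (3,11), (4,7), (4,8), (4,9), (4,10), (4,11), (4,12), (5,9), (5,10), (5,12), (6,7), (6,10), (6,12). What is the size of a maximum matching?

Step 1: List the neighbors of each left vertex:
  1: 7, 9, 10, 12
  2: 9, 10, 11
  3: 9, 11
  4: 7, 8, 9, 10, 11, 12
  5: 9, 10, 12
  6: 7, 10, 12

Step 2: Greedily match left vertices, then look for augmenting paths:
  Match 1 -- 7
  Match 2 -- 9
  Match 3 -- 11
  Match 4 -- 8
  Match 5 -- 10
  Match 6 -- 12
  No augmenting path remains.

Step 3: Verify this is maximum:
  Matching size 6 = min(|L|, |R|) = min(6, 6), which is an upper bound, so this matching is maximum.

Maximum matching: {(1,7), (2,9), (3,11), (4,8), (5,10), (6,12)}
Size: 6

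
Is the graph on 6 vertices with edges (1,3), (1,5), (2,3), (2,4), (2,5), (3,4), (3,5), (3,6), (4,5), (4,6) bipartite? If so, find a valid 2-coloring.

Step 1: Attempt 2-coloring using BFS:
  Start at vertex 1, assign color 0
  Color vertex 3 with color 1 (neighbor of 1)
  Color vertex 5 with color 1 (neighbor of 1)
  Color vertex 2 with color 0 (neighbor of 3)
  Color vertex 4 with color 0 (neighbor of 3)

Step 2: Conflict found! Vertices 3 and 5 are adjacent but have the same color.
This means the graph contains an odd cycle.

The graph is NOT bipartite.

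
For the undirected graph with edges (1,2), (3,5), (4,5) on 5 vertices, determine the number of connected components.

Step 1: Build adjacency list from edges:
  1: 2
  2: 1
  3: 5
  4: 5
  5: 3, 4

Step 2: Run BFS/DFS from vertex 1:
  Visited: {1, 2}
  Reached 2 of 5 vertices

Step 3: Only 2 of 5 vertices reached. Graph is disconnected.
Connected components: {1, 2}, {3, 4, 5}
Number of connected components: 2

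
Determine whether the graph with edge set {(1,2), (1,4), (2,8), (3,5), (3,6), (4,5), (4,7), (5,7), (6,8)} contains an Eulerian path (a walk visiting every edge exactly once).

Step 1: Find the degree of each vertex:
  deg(1) = 2
  deg(2) = 2
  deg(3) = 2
  deg(4) = 3
  deg(5) = 3
  deg(6) = 2
  deg(7) = 2
  deg(8) = 2

Step 2: Count vertices with odd degree:
  Odd-degree vertices: 4, 5 (2 total)

Step 3: Apply Euler's theorem:
  - Eulerian circuit exists iff graph is connected and all vertices have even degree
  - Eulerian path exists iff graph is connected and has 0 or 2 odd-degree vertices

Graph is connected with exactly 2 odd-degree vertices (4, 5).
Eulerian path exists (starting and ending at the odd-degree vertices), but no Eulerian circuit.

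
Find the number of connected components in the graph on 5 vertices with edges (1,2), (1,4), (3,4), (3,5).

Step 1: Build adjacency list from edges:
  1: 2, 4
  2: 1
  3: 4, 5
  4: 1, 3
  5: 3

Step 2: Run BFS/DFS from vertex 1:
  Visited: {1, 2, 4, 3, 5}
  Reached 5 of 5 vertices

Step 3: All 5 vertices reached from vertex 1, so the graph is connected.
Number of connected components: 1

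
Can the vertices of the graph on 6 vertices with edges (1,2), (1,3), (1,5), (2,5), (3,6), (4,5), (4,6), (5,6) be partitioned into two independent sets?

Step 1: Attempt 2-coloring using BFS:
  Start at vertex 1, assign color 0
  Color vertex 2 with color 1 (neighbor of 1)
  Color vertex 3 with color 1 (neighbor of 1)
  Color vertex 5 with color 1 (neighbor of 1)

Step 2: Conflict found! Vertices 2 and 5 are adjacent but have the same color.
This means the graph contains an odd cycle.

The graph is NOT bipartite.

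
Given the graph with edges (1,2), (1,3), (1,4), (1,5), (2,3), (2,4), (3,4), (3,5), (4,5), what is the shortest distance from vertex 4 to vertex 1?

Step 1: Build adjacency list:
  1: 2, 3, 4, 5
  2: 1, 3, 4
  3: 1, 2, 4, 5
  4: 1, 2, 3, 5
  5: 1, 3, 4

Step 2: BFS from vertex 4 to find shortest path to 1:
  vertex 1 reached at distance 1

Step 3: Shortest path: 4 -> 1
Path length: 1 edge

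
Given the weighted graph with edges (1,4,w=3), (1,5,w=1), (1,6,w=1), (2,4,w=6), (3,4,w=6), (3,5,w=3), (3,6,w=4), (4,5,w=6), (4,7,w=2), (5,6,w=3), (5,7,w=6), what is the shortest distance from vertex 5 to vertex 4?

Step 1: Build adjacency list with weights:
  1: 4(w=3), 5(w=1), 6(w=1)
  2: 4(w=6)
  3: 4(w=6), 5(w=3), 6(w=4)
  4: 1(w=3), 2(w=6), 3(w=6), 5(w=6), 7(w=2)
  5: 1(w=1), 3(w=3), 4(w=6), 6(w=3), 7(w=6)
  6: 1(w=1), 3(w=4), 5(w=3)
  7: 4(w=2), 5(w=6)

Step 2: Apply Dijkstra's algorithm from vertex 5:
  Visit vertex 5 (distance=0)
    Update dist[1] = 1
    Update dist[3] = 3
    Update dist[4] = 6
    Update dist[6] = 3
    Update dist[7] = 6
  Visit vertex 1 (distance=1)
    Update dist[4] = 4
    Update dist[6] = 2
  Visit vertex 6 (distance=2)
  Visit vertex 3 (distance=3)
  Visit vertex 4 (distance=4)
    Update dist[2] = 10

Step 3: Shortest path: 5 -> 1 -> 4
Total weight: 1 + 3 = 4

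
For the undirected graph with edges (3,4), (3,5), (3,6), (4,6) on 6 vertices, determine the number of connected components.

Step 1: Build adjacency list from edges:
  1: (none)
  2: (none)
  3: 4, 5, 6
  4: 3, 6
  5: 3
  6: 3, 4

Step 2: Run BFS/DFS from vertex 1:
  Visited: {1}
  Reached 1 of 6 vertices

Step 3: Only 1 of 6 vertices reached. Graph is disconnected.
Connected components: {1}, {2}, {3, 4, 5, 6}
Number of connected components: 3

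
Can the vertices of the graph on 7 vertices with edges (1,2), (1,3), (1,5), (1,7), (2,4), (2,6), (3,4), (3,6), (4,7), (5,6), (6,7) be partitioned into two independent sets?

Step 1: Attempt 2-coloring using BFS:
  Start at vertex 1, assign color 0
  Color vertex 2 with color 1 (neighbor of 1)
  Color vertex 3 with color 1 (neighbor of 1)
  Color vertex 5 with color 1 (neighbor of 1)
  Color vertex 7 with color 1 (neighbor of 1)
  Color vertex 4 with color 0 (neighbor of 2)
  Color vertex 6 with color 0 (neighbor of 2)

Step 2: 2-coloring succeeded. No conflicts found.
  Set A (color 0): {1, 4, 6}
  Set B (color 1): {2, 3, 5, 7}

The graph is bipartite with partition {1, 4, 6}, {2, 3, 5, 7}.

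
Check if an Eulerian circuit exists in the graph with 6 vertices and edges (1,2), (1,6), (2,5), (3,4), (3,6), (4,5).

Step 1: Find the degree of each vertex:
  deg(1) = 2
  deg(2) = 2
  deg(3) = 2
  deg(4) = 2
  deg(5) = 2
  deg(6) = 2

Step 2: Count vertices with odd degree:
  All vertices have even degree (0 odd-degree vertices)

Step 3: Apply Euler's theorem:
  - Eulerian circuit exists iff graph is connected and all vertices have even degree
  - Eulerian path exists iff graph is connected and has 0 or 2 odd-degree vertices

Graph is connected with 0 odd-degree vertices.
Both Eulerian circuit and Eulerian path exist.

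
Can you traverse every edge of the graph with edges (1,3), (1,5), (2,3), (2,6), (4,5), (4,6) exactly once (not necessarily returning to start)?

Step 1: Find the degree of each vertex:
  deg(1) = 2
  deg(2) = 2
  deg(3) = 2
  deg(4) = 2
  deg(5) = 2
  deg(6) = 2

Step 2: Count vertices with odd degree:
  All vertices have even degree (0 odd-degree vertices)

Step 3: Apply Euler's theorem:
  - Eulerian circuit exists iff graph is connected and all vertices have even degree
  - Eulerian path exists iff graph is connected and has 0 or 2 odd-degree vertices

Graph is connected with 0 odd-degree vertices.
Both Eulerian circuit and Eulerian path exist.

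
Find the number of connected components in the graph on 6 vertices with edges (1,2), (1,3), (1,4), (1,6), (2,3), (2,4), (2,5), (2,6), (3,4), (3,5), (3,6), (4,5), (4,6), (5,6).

Step 1: Build adjacency list from edges:
  1: 2, 3, 4, 6
  2: 1, 3, 4, 5, 6
  3: 1, 2, 4, 5, 6
  4: 1, 2, 3, 5, 6
  5: 2, 3, 4, 6
  6: 1, 2, 3, 4, 5

Step 2: Run BFS/DFS from vertex 1:
  Visited: {1, 2, 3, 4, 6, 5}
  Reached 6 of 6 vertices

Step 3: All 6 vertices reached from vertex 1, so the graph is connected.
Number of connected components: 1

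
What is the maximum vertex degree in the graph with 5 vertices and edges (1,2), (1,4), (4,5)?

Step 1: Count edges incident to each vertex:
  deg(1) = 2 (neighbors: 2, 4)
  deg(2) = 1 (neighbors: 1)
  deg(3) = 0 (neighbors: none)
  deg(4) = 2 (neighbors: 1, 5)
  deg(5) = 1 (neighbors: 4)

Step 2: Find maximum:
  max(2, 1, 0, 2, 1) = 2 (vertex 1)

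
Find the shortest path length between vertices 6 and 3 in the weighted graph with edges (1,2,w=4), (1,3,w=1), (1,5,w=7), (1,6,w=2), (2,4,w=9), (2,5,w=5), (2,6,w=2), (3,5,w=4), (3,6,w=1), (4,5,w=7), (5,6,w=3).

Step 1: Build adjacency list with weights:
  1: 2(w=4), 3(w=1), 5(w=7), 6(w=2)
  2: 1(w=4), 4(w=9), 5(w=5), 6(w=2)
  3: 1(w=1), 5(w=4), 6(w=1)
  4: 2(w=9), 5(w=7)
  5: 1(w=7), 2(w=5), 3(w=4), 4(w=7), 6(w=3)
  6: 1(w=2), 2(w=2), 3(w=1), 5(w=3)

Step 2: Apply Dijkstra's algorithm from vertex 6:
  Visit vertex 6 (distance=0)
    Update dist[1] = 2
    Update dist[2] = 2
    Update dist[3] = 1
    Update dist[5] = 3
  Visit vertex 3 (distance=1)

Step 3: Shortest path: 6 -> 3
Total weight: 1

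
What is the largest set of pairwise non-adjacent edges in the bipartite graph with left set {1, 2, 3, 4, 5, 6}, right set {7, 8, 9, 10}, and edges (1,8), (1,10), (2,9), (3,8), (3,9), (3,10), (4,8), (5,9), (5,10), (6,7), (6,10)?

Step 1: List the neighbors of each left vertex:
  1: 8, 10
  2: 9
  3: 8, 9, 10
  4: 8
  5: 9, 10
  6: 7, 10

Step 2: Greedily match left vertices, then look for augmenting paths:
  Match 1 -- 8
  Match 2 -- 9
  Match 3 -- 10
  Match 6 -- 7
  No augmenting path remains.

Step 3: Verify this is maximum:
  Matching size 4 = min(|L|, |R|) = min(6, 4), which is an upper bound, so this matching is maximum.

Maximum matching: {(1,8), (2,9), (3,10), (6,7)}
Size: 4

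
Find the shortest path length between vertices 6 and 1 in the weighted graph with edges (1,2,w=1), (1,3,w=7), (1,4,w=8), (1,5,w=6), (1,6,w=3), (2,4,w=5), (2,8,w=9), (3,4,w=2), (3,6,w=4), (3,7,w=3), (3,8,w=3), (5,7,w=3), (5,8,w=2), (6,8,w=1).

Step 1: Build adjacency list with weights:
  1: 2(w=1), 3(w=7), 4(w=8), 5(w=6), 6(w=3)
  2: 1(w=1), 4(w=5), 8(w=9)
  3: 1(w=7), 4(w=2), 6(w=4), 7(w=3), 8(w=3)
  4: 1(w=8), 2(w=5), 3(w=2)
  5: 1(w=6), 7(w=3), 8(w=2)
  6: 1(w=3), 3(w=4), 8(w=1)
  7: 3(w=3), 5(w=3)
  8: 2(w=9), 3(w=3), 5(w=2), 6(w=1)

Step 2: Apply Dijkstra's algorithm from vertex 6:
  Visit vertex 6 (distance=0)
    Update dist[1] = 3
    Update dist[3] = 4
    Update dist[8] = 1
  Visit vertex 8 (distance=1)
    Update dist[2] = 10
    Update dist[5] = 3
  Visit vertex 1 (distance=3)
    Update dist[2] = 4
    Update dist[4] = 11

Step 3: Shortest path: 6 -> 1
Total weight: 3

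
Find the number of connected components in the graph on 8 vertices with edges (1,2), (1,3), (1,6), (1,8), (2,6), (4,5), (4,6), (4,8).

Step 1: Build adjacency list from edges:
  1: 2, 3, 6, 8
  2: 1, 6
  3: 1
  4: 5, 6, 8
  5: 4
  6: 1, 2, 4
  7: (none)
  8: 1, 4

Step 2: Run BFS/DFS from vertex 1:
  Visited: {1, 2, 3, 6, 8, 4, 5}
  Reached 7 of 8 vertices

Step 3: Only 7 of 8 vertices reached. Graph is disconnected.
Connected components: {1, 2, 3, 4, 5, 6, 8}, {7}
Number of connected components: 2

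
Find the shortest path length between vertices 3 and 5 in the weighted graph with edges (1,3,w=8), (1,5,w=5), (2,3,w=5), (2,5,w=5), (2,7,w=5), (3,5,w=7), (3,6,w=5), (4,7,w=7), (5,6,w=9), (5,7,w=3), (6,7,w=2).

Step 1: Build adjacency list with weights:
  1: 3(w=8), 5(w=5)
  2: 3(w=5), 5(w=5), 7(w=5)
  3: 1(w=8), 2(w=5), 5(w=7), 6(w=5)
  4: 7(w=7)
  5: 1(w=5), 2(w=5), 3(w=7), 6(w=9), 7(w=3)
  6: 3(w=5), 5(w=9), 7(w=2)
  7: 2(w=5), 4(w=7), 5(w=3), 6(w=2)

Step 2: Apply Dijkstra's algorithm from vertex 3:
  Visit vertex 3 (distance=0)
    Update dist[1] = 8
    Update dist[2] = 5
    Update dist[5] = 7
    Update dist[6] = 5
  Visit vertex 2 (distance=5)
    Update dist[7] = 10
  Visit vertex 6 (distance=5)
    Update dist[7] = 7
  Visit vertex 5 (distance=7)

Step 3: Shortest path: 3 -> 5
Total weight: 7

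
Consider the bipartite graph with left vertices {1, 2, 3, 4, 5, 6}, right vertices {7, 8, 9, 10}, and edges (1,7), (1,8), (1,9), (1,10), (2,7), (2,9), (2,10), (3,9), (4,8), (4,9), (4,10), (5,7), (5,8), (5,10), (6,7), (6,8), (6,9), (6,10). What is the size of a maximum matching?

Step 1: List the neighbors of each left vertex:
  1: 7, 8, 9, 10
  2: 7, 9, 10
  3: 9
  4: 8, 9, 10
  5: 7, 8, 10
  6: 7, 8, 9, 10

Step 2: Greedily match left vertices, then look for augmenting paths:
  Match 1 -- 7
  Match 2 -- 9
  Match 4 -- 8
  Match 5 -- 10
  No augmenting path remains.

Step 3: Verify this is maximum:
  Matching size 4 = min(|L|, |R|) = min(6, 4), which is an upper bound, so this matching is maximum.

Maximum matching: {(1,7), (2,9), (4,8), (5,10)}
Size: 4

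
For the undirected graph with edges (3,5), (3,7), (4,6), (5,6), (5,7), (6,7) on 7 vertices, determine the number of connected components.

Step 1: Build adjacency list from edges:
  1: (none)
  2: (none)
  3: 5, 7
  4: 6
  5: 3, 6, 7
  6: 4, 5, 7
  7: 3, 5, 6

Step 2: Run BFS/DFS from vertex 1:
  Visited: {1}
  Reached 1 of 7 vertices

Step 3: Only 1 of 7 vertices reached. Graph is disconnected.
Connected components: {1}, {2}, {3, 4, 5, 6, 7}
Number of connected components: 3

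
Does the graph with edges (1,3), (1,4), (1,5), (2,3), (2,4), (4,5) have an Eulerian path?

Step 1: Find the degree of each vertex:
  deg(1) = 3
  deg(2) = 2
  deg(3) = 2
  deg(4) = 3
  deg(5) = 2

Step 2: Count vertices with odd degree:
  Odd-degree vertices: 1, 4 (2 total)

Step 3: Apply Euler's theorem:
  - Eulerian circuit exists iff graph is connected and all vertices have even degree
  - Eulerian path exists iff graph is connected and has 0 or 2 odd-degree vertices

Graph is connected with exactly 2 odd-degree vertices (1, 4).
Eulerian path exists (starting and ending at the odd-degree vertices), but no Eulerian circuit.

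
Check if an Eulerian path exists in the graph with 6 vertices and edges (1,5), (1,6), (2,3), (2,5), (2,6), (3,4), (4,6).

Step 1: Find the degree of each vertex:
  deg(1) = 2
  deg(2) = 3
  deg(3) = 2
  deg(4) = 2
  deg(5) = 2
  deg(6) = 3

Step 2: Count vertices with odd degree:
  Odd-degree vertices: 2, 6 (2 total)

Step 3: Apply Euler's theorem:
  - Eulerian circuit exists iff graph is connected and all vertices have even degree
  - Eulerian path exists iff graph is connected and has 0 or 2 odd-degree vertices

Graph is connected with exactly 2 odd-degree vertices (2, 6).
Eulerian path exists (starting and ending at the odd-degree vertices), but no Eulerian circuit.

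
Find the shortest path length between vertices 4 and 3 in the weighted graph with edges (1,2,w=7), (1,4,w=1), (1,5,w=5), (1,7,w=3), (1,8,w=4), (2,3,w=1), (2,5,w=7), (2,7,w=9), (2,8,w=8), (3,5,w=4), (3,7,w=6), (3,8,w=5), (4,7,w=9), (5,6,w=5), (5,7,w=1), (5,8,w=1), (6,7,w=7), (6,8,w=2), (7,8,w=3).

Step 1: Build adjacency list with weights:
  1: 2(w=7), 4(w=1), 5(w=5), 7(w=3), 8(w=4)
  2: 1(w=7), 3(w=1), 5(w=7), 7(w=9), 8(w=8)
  3: 2(w=1), 5(w=4), 7(w=6), 8(w=5)
  4: 1(w=1), 7(w=9)
  5: 1(w=5), 2(w=7), 3(w=4), 6(w=5), 7(w=1), 8(w=1)
  6: 5(w=5), 7(w=7), 8(w=2)
  7: 1(w=3), 2(w=9), 3(w=6), 4(w=9), 5(w=1), 6(w=7), 8(w=3)
  8: 1(w=4), 2(w=8), 3(w=5), 5(w=1), 6(w=2), 7(w=3)

Step 2: Apply Dijkstra's algorithm from vertex 4:
  Visit vertex 4 (distance=0)
    Update dist[1] = 1
    Update dist[7] = 9
  Visit vertex 1 (distance=1)
    Update dist[2] = 8
    Update dist[5] = 6
    Update dist[7] = 4
    Update dist[8] = 5
  Visit vertex 7 (distance=4)
    Update dist[3] = 10
    Update dist[5] = 5
    Update dist[6] = 11
  Visit vertex 5 (distance=5)
    Update dist[3] = 9
    Update dist[6] = 10
  Visit vertex 8 (distance=5)
    Update dist[6] = 7
  Visit vertex 6 (distance=7)
  Visit vertex 2 (distance=8)
  Visit vertex 3 (distance=9)

Step 3: Shortest path: 4 -> 1 -> 2 -> 3
Total weight: 1 + 7 + 1 = 9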